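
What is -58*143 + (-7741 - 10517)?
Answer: -26552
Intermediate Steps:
-58*143 + (-7741 - 10517) = -8294 - 18258 = -26552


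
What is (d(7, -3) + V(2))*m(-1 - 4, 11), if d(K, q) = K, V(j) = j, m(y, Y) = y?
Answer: -45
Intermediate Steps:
(d(7, -3) + V(2))*m(-1 - 4, 11) = (7 + 2)*(-1 - 4) = 9*(-5) = -45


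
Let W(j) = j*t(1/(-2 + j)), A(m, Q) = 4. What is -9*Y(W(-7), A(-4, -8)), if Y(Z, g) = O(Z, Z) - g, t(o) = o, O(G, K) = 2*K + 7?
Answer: -41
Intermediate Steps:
O(G, K) = 7 + 2*K
W(j) = j/(-2 + j)
Y(Z, g) = 7 - g + 2*Z (Y(Z, g) = (7 + 2*Z) - g = 7 - g + 2*Z)
-9*Y(W(-7), A(-4, -8)) = -9*(7 - 1*4 + 2*(-7/(-2 - 7))) = -9*(7 - 4 + 2*(-7/(-9))) = -9*(7 - 4 + 2*(-7*(-⅑))) = -9*(7 - 4 + 2*(7/9)) = -9*(7 - 4 + 14/9) = -9*41/9 = -41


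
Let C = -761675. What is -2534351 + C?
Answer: -3296026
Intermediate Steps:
-2534351 + C = -2534351 - 761675 = -3296026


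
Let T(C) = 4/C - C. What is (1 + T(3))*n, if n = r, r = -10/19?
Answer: 20/57 ≈ 0.35088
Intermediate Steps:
T(C) = -C + 4/C
r = -10/19 (r = -10*1/19 = -10/19 ≈ -0.52632)
n = -10/19 ≈ -0.52632
(1 + T(3))*n = (1 + (-1*3 + 4/3))*(-10/19) = (1 + (-3 + 4*(⅓)))*(-10/19) = (1 + (-3 + 4/3))*(-10/19) = (1 - 5/3)*(-10/19) = -⅔*(-10/19) = 20/57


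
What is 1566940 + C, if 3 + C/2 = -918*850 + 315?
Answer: 6964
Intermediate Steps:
C = -1559976 (C = -6 + 2*(-918*850 + 315) = -6 + 2*(-780300 + 315) = -6 + 2*(-779985) = -6 - 1559970 = -1559976)
1566940 + C = 1566940 - 1559976 = 6964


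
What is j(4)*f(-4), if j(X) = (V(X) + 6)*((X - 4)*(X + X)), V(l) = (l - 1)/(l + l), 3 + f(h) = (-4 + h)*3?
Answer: 0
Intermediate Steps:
f(h) = -15 + 3*h (f(h) = -3 + (-4 + h)*3 = -3 + (-12 + 3*h) = -15 + 3*h)
V(l) = (-1 + l)/(2*l) (V(l) = (-1 + l)/((2*l)) = (-1 + l)*(1/(2*l)) = (-1 + l)/(2*l))
j(X) = 2*X*(-4 + X)*(6 + (-1 + X)/(2*X)) (j(X) = ((-1 + X)/(2*X) + 6)*((X - 4)*(X + X)) = (6 + (-1 + X)/(2*X))*((-4 + X)*(2*X)) = (6 + (-1 + X)/(2*X))*(2*X*(-4 + X)) = 2*X*(-4 + X)*(6 + (-1 + X)/(2*X)))
j(4)*f(-4) = (4 - 53*4 + 13*4**2)*(-15 + 3*(-4)) = (4 - 212 + 13*16)*(-15 - 12) = (4 - 212 + 208)*(-27) = 0*(-27) = 0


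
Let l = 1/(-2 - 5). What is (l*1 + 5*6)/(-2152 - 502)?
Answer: -209/18578 ≈ -0.011250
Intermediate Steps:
l = -1/7 (l = 1/(-7) = -1/7 ≈ -0.14286)
(l*1 + 5*6)/(-2152 - 502) = (-1/7*1 + 5*6)/(-2152 - 502) = (-1/7 + 30)/(-2654) = (209/7)*(-1/2654) = -209/18578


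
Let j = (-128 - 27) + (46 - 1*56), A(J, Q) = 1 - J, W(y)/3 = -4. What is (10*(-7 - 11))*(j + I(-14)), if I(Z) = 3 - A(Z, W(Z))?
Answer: 31860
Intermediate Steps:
W(y) = -12 (W(y) = 3*(-4) = -12)
I(Z) = 2 + Z (I(Z) = 3 - (1 - Z) = 3 + (-1 + Z) = 2 + Z)
j = -165 (j = -155 + (46 - 56) = -155 - 10 = -165)
(10*(-7 - 11))*(j + I(-14)) = (10*(-7 - 11))*(-165 + (2 - 14)) = (10*(-18))*(-165 - 12) = -180*(-177) = 31860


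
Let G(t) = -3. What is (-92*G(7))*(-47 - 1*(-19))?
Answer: -7728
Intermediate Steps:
(-92*G(7))*(-47 - 1*(-19)) = (-92*(-3))*(-47 - 1*(-19)) = 276*(-47 + 19) = 276*(-28) = -7728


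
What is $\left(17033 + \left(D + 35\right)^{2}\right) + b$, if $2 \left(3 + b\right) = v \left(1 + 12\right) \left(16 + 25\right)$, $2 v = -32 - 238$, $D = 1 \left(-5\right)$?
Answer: $- \frac{36095}{2} \approx -18048.0$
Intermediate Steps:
$D = -5$
$v = -135$ ($v = \frac{-32 - 238}{2} = \frac{1}{2} \left(-270\right) = -135$)
$b = - \frac{71961}{2}$ ($b = -3 + \frac{\left(-135\right) \left(1 + 12\right) \left(16 + 25\right)}{2} = -3 + \frac{\left(-135\right) 13 \cdot 41}{2} = -3 + \frac{\left(-135\right) 533}{2} = -3 + \frac{1}{2} \left(-71955\right) = -3 - \frac{71955}{2} = - \frac{71961}{2} \approx -35981.0$)
$\left(17033 + \left(D + 35\right)^{2}\right) + b = \left(17033 + \left(-5 + 35\right)^{2}\right) - \frac{71961}{2} = \left(17033 + 30^{2}\right) - \frac{71961}{2} = \left(17033 + 900\right) - \frac{71961}{2} = 17933 - \frac{71961}{2} = - \frac{36095}{2}$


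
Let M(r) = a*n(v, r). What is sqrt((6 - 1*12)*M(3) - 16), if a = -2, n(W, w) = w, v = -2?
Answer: 2*sqrt(5) ≈ 4.4721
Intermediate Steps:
M(r) = -2*r
sqrt((6 - 1*12)*M(3) - 16) = sqrt((6 - 1*12)*(-2*3) - 16) = sqrt((6 - 12)*(-6) - 16) = sqrt(-6*(-6) - 16) = sqrt(36 - 16) = sqrt(20) = 2*sqrt(5)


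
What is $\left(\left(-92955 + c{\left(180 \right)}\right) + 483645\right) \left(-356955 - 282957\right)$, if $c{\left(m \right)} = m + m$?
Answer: $-250237587600$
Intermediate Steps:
$c{\left(m \right)} = 2 m$
$\left(\left(-92955 + c{\left(180 \right)}\right) + 483645\right) \left(-356955 - 282957\right) = \left(\left(-92955 + 2 \cdot 180\right) + 483645\right) \left(-356955 - 282957\right) = \left(\left(-92955 + 360\right) + 483645\right) \left(-639912\right) = \left(-92595 + 483645\right) \left(-639912\right) = 391050 \left(-639912\right) = -250237587600$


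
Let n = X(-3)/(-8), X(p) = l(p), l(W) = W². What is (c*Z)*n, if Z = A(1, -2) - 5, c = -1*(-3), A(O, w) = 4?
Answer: 27/8 ≈ 3.3750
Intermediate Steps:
X(p) = p²
n = -9/8 (n = (-3)²/(-8) = 9*(-⅛) = -9/8 ≈ -1.1250)
c = 3
Z = -1 (Z = 4 - 5 = -1)
(c*Z)*n = (3*(-1))*(-9/8) = -3*(-9/8) = 27/8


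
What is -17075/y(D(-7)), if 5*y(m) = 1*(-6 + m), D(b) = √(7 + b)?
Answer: 85375/6 ≈ 14229.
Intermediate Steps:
y(m) = -6/5 + m/5 (y(m) = (1*(-6 + m))/5 = (-6 + m)/5 = -6/5 + m/5)
-17075/y(D(-7)) = -17075/(-6/5 + √(7 - 7)/5) = -17075/(-6/5 + √0/5) = -17075/(-6/5 + (⅕)*0) = -17075/(-6/5 + 0) = -17075/(-6/5) = -17075*(-⅚) = 85375/6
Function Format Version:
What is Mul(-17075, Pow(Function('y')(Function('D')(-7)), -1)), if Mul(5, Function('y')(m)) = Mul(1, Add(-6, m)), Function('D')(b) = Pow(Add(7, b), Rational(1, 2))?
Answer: Rational(85375, 6) ≈ 14229.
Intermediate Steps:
Function('y')(m) = Add(Rational(-6, 5), Mul(Rational(1, 5), m)) (Function('y')(m) = Mul(Rational(1, 5), Mul(1, Add(-6, m))) = Mul(Rational(1, 5), Add(-6, m)) = Add(Rational(-6, 5), Mul(Rational(1, 5), m)))
Mul(-17075, Pow(Function('y')(Function('D')(-7)), -1)) = Mul(-17075, Pow(Add(Rational(-6, 5), Mul(Rational(1, 5), Pow(Add(7, -7), Rational(1, 2)))), -1)) = Mul(-17075, Pow(Add(Rational(-6, 5), Mul(Rational(1, 5), Pow(0, Rational(1, 2)))), -1)) = Mul(-17075, Pow(Add(Rational(-6, 5), Mul(Rational(1, 5), 0)), -1)) = Mul(-17075, Pow(Add(Rational(-6, 5), 0), -1)) = Mul(-17075, Pow(Rational(-6, 5), -1)) = Mul(-17075, Rational(-5, 6)) = Rational(85375, 6)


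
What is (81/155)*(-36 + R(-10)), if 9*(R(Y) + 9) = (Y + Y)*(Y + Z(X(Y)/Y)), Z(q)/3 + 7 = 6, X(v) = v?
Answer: -261/31 ≈ -8.4194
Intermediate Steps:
Z(q) = -3 (Z(q) = -21 + 3*6 = -21 + 18 = -3)
R(Y) = -9 + 2*Y*(-3 + Y)/9 (R(Y) = -9 + ((Y + Y)*(Y - 3))/9 = -9 + ((2*Y)*(-3 + Y))/9 = -9 + (2*Y*(-3 + Y))/9 = -9 + 2*Y*(-3 + Y)/9)
(81/155)*(-36 + R(-10)) = (81/155)*(-36 + (-9 - ⅔*(-10) + (2/9)*(-10)²)) = (81*(1/155))*(-36 + (-9 + 20/3 + (2/9)*100)) = 81*(-36 + (-9 + 20/3 + 200/9))/155 = 81*(-36 + 179/9)/155 = (81/155)*(-145/9) = -261/31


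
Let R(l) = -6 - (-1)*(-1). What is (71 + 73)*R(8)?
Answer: -1008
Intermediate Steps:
R(l) = -7 (R(l) = -6 - 1*1 = -6 - 1 = -7)
(71 + 73)*R(8) = (71 + 73)*(-7) = 144*(-7) = -1008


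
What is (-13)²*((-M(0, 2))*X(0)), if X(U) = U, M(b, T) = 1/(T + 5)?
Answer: 0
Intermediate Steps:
M(b, T) = 1/(5 + T)
(-13)²*((-M(0, 2))*X(0)) = (-13)²*(-1/(5 + 2)*0) = 169*(-1/7*0) = 169*(-1*⅐*0) = 169*(-⅐*0) = 169*0 = 0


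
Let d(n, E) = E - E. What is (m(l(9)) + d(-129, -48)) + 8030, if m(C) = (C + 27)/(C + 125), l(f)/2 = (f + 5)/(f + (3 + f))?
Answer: 3043455/379 ≈ 8030.2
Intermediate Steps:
d(n, E) = 0
l(f) = 2*(5 + f)/(3 + 2*f) (l(f) = 2*((f + 5)/(f + (3 + f))) = 2*((5 + f)/(3 + 2*f)) = 2*(5 + f)/(3 + 2*f))
m(C) = (27 + C)/(125 + C)
(m(l(9)) + d(-129, -48)) + 8030 = ((27 + 2*(5 + 9)/(3 + 2*9))/(125 + 2*(5 + 9)/(3 + 2*9)) + 0) + 8030 = ((27 + 2*14/(3 + 18))/(125 + 2*14/(3 + 18)) + 0) + 8030 = ((27 + 2*14/21)/(125 + 2*14/21) + 0) + 8030 = ((27 + 2*(1/21)*14)/(125 + 2*(1/21)*14) + 0) + 8030 = ((27 + 4/3)/(125 + 4/3) + 0) + 8030 = ((85/3)/(379/3) + 0) + 8030 = ((3/379)*(85/3) + 0) + 8030 = (85/379 + 0) + 8030 = 85/379 + 8030 = 3043455/379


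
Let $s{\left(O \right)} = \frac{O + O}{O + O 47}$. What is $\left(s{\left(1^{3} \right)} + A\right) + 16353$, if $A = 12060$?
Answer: $\frac{681913}{24} \approx 28413.0$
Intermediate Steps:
$s{\left(O \right)} = \frac{1}{24}$ ($s{\left(O \right)} = \frac{2 O}{O + 47 O} = \frac{2 O}{48 O} = 2 O \frac{1}{48 O} = \frac{1}{24}$)
$\left(s{\left(1^{3} \right)} + A\right) + 16353 = \left(\frac{1}{24} + 12060\right) + 16353 = \frac{289441}{24} + 16353 = \frac{681913}{24}$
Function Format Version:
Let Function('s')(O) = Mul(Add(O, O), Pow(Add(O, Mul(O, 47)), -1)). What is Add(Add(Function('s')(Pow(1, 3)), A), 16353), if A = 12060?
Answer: Rational(681913, 24) ≈ 28413.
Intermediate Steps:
Function('s')(O) = Rational(1, 24) (Function('s')(O) = Mul(Mul(2, O), Pow(Add(O, Mul(47, O)), -1)) = Mul(Mul(2, O), Pow(Mul(48, O), -1)) = Mul(Mul(2, O), Mul(Rational(1, 48), Pow(O, -1))) = Rational(1, 24))
Add(Add(Function('s')(Pow(1, 3)), A), 16353) = Add(Add(Rational(1, 24), 12060), 16353) = Add(Rational(289441, 24), 16353) = Rational(681913, 24)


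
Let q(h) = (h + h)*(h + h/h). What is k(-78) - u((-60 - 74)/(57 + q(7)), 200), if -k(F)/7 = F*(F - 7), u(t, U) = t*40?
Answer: -7837930/169 ≈ -46378.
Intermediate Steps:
q(h) = 2*h*(1 + h) (q(h) = (2*h)*(h + 1) = (2*h)*(1 + h) = 2*h*(1 + h))
u(t, U) = 40*t
k(F) = -7*F*(-7 + F) (k(F) = -7*F*(F - 7) = -7*F*(-7 + F))
k(-78) - u((-60 - 74)/(57 + q(7)), 200) = 7*(-78)*(7 - 1*(-78)) - 40*(-60 - 74)/(57 + 2*7*(1 + 7)) = 7*(-78)*(7 + 78) - 40*(-134/(57 + 2*7*8)) = 7*(-78)*85 - 40*(-134/(57 + 112)) = -46410 - 40*(-134/169) = -46410 - 40*(-134*1/169) = -46410 - 40*(-134)/169 = -46410 - 1*(-5360/169) = -46410 + 5360/169 = -7837930/169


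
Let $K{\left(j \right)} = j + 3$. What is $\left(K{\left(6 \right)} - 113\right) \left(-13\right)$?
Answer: $1352$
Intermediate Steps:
$K{\left(j \right)} = 3 + j$
$\left(K{\left(6 \right)} - 113\right) \left(-13\right) = \left(\left(3 + 6\right) - 113\right) \left(-13\right) = \left(9 - 113\right) \left(-13\right) = \left(-104\right) \left(-13\right) = 1352$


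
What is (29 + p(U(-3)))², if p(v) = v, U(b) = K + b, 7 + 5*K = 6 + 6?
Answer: 729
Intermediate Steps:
K = 1 (K = -7/5 + (6 + 6)/5 = -7/5 + (⅕)*12 = -7/5 + 12/5 = 1)
U(b) = 1 + b
(29 + p(U(-3)))² = (29 + (1 - 3))² = (29 - 2)² = 27² = 729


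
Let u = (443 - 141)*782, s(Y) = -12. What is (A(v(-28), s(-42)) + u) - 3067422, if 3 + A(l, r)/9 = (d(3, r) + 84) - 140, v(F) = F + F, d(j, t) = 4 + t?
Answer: -2831861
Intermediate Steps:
v(F) = 2*F
u = 236164 (u = 302*782 = 236164)
A(l, r) = -495 + 9*r (A(l, r) = -27 + 9*(((4 + r) + 84) - 140) = -27 + 9*((88 + r) - 140) = -27 + 9*(-52 + r) = -27 + (-468 + 9*r) = -495 + 9*r)
(A(v(-28), s(-42)) + u) - 3067422 = ((-495 + 9*(-12)) + 236164) - 3067422 = ((-495 - 108) + 236164) - 3067422 = (-603 + 236164) - 3067422 = 235561 - 3067422 = -2831861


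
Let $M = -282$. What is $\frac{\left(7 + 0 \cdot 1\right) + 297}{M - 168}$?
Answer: $- \frac{152}{225} \approx -0.67556$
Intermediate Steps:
$\frac{\left(7 + 0 \cdot 1\right) + 297}{M - 168} = \frac{\left(7 + 0 \cdot 1\right) + 297}{-282 - 168} = \frac{\left(7 + 0\right) + 297}{-282 + \left(\left(-5 + 24\right) - 187\right)} = \frac{7 + 297}{-282 + \left(19 - 187\right)} = \frac{304}{-282 - 168} = \frac{304}{-450} = 304 \left(- \frac{1}{450}\right) = - \frac{152}{225}$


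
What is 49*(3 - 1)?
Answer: 98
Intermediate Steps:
49*(3 - 1) = 49*2 = 98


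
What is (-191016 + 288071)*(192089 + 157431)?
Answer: 33922663600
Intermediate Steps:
(-191016 + 288071)*(192089 + 157431) = 97055*349520 = 33922663600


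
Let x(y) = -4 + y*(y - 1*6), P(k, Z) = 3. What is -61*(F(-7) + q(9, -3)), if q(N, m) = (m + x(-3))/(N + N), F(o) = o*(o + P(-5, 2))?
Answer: -15982/9 ≈ -1775.8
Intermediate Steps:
x(y) = -4 + y*(-6 + y) (x(y) = -4 + y*(y - 6) = -4 + y*(-6 + y))
F(o) = o*(3 + o) (F(o) = o*(o + 3) = o*(3 + o))
q(N, m) = (23 + m)/(2*N) (q(N, m) = (m + (-4 + (-3)² - 6*(-3)))/(N + N) = (m + (-4 + 9 + 18))/((2*N)) = (m + 23)*(1/(2*N)) = (23 + m)*(1/(2*N)) = (23 + m)/(2*N))
-61*(F(-7) + q(9, -3)) = -61*(-7*(3 - 7) + (½)*(23 - 3)/9) = -61*(-7*(-4) + (½)*(⅑)*20) = -61*(28 + 10/9) = -61*262/9 = -15982/9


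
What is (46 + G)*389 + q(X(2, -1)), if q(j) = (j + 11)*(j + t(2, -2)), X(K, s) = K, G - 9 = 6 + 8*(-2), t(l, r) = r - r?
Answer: 17531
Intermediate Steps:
t(l, r) = 0
G = -1 (G = 9 + (6 + 8*(-2)) = 9 + (6 - 16) = 9 - 10 = -1)
q(j) = j*(11 + j) (q(j) = (j + 11)*(j + 0) = (11 + j)*j = j*(11 + j))
(46 + G)*389 + q(X(2, -1)) = (46 - 1)*389 + 2*(11 + 2) = 45*389 + 2*13 = 17505 + 26 = 17531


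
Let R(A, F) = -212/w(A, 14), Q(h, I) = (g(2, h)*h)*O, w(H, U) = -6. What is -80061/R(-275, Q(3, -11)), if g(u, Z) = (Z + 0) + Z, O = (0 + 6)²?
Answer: -240183/106 ≈ -2265.9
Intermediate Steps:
O = 36 (O = 6² = 36)
g(u, Z) = 2*Z (g(u, Z) = Z + Z = 2*Z)
Q(h, I) = 72*h² (Q(h, I) = ((2*h)*h)*36 = (2*h²)*36 = 72*h²)
R(A, F) = 106/3 (R(A, F) = -212/(-6) = -212*(-⅙) = 106/3)
-80061/R(-275, Q(3, -11)) = -80061/106/3 = -80061*3/106 = -240183/106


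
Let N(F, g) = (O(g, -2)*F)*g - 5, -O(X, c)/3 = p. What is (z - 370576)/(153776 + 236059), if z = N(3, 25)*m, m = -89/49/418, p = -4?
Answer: -2530072429/2661533490 ≈ -0.95061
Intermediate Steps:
m = -89/20482 (m = -89*1/49*(1/418) = -89/49*1/418 = -89/20482 ≈ -0.0043453)
O(X, c) = 12 (O(X, c) = -3*(-4) = 12)
N(F, g) = -5 + 12*F*g (N(F, g) = (12*F)*g - 5 = 12*F*g - 5 = -5 + 12*F*g)
z = -79655/20482 (z = (-5 + 12*3*25)*(-89/20482) = (-5 + 900)*(-89/20482) = 895*(-89/20482) = -79655/20482 ≈ -3.8890)
(z - 370576)/(153776 + 236059) = (-79655/20482 - 370576)/(153776 + 236059) = -7590217287/20482/389835 = -7590217287/20482*1/389835 = -2530072429/2661533490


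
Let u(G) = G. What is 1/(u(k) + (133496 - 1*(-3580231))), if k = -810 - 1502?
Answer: 1/3711415 ≈ 2.6944e-7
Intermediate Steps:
k = -2312
1/(u(k) + (133496 - 1*(-3580231))) = 1/(-2312 + (133496 - 1*(-3580231))) = 1/(-2312 + (133496 + 3580231)) = 1/(-2312 + 3713727) = 1/3711415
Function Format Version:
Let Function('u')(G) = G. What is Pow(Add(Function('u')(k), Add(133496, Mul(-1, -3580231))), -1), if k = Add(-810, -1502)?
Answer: Rational(1, 3711415) ≈ 2.6944e-7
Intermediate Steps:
k = -2312
Pow(Add(Function('u')(k), Add(133496, Mul(-1, -3580231))), -1) = Pow(Add(-2312, Add(133496, Mul(-1, -3580231))), -1) = Pow(Add(-2312, Add(133496, 3580231)), -1) = Pow(Add(-2312, 3713727), -1) = Pow(3711415, -1) = Rational(1, 3711415)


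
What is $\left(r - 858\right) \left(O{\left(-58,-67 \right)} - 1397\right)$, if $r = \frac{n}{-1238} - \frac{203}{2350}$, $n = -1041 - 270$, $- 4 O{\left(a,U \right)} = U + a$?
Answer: $\frac{1702646288379}{1454650} \approx 1.1705 \cdot 10^{6}$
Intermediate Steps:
$O{\left(a,U \right)} = - \frac{U}{4} - \frac{a}{4}$ ($O{\left(a,U \right)} = - \frac{U + a}{4} = - \frac{U}{4} - \frac{a}{4}$)
$n = -1311$ ($n = -1041 - 270 = -1311$)
$r = \frac{707384}{727325}$ ($r = - \frac{1311}{-1238} - \frac{203}{2350} = \left(-1311\right) \left(- \frac{1}{1238}\right) - \frac{203}{2350} = \frac{1311}{1238} - \frac{203}{2350} = \frac{707384}{727325} \approx 0.97258$)
$\left(r - 858\right) \left(O{\left(-58,-67 \right)} - 1397\right) = \left(\frac{707384}{727325} - 858\right) \left(\left(\left(- \frac{1}{4}\right) \left(-67\right) - - \frac{29}{2}\right) - 1397\right) = - \frac{623337466 \left(\left(\frac{67}{4} + \frac{29}{2}\right) - 1397\right)}{727325} = - \frac{623337466 \left(\frac{125}{4} - 1397\right)}{727325} = \left(- \frac{623337466}{727325}\right) \left(- \frac{5463}{4}\right) = \frac{1702646288379}{1454650}$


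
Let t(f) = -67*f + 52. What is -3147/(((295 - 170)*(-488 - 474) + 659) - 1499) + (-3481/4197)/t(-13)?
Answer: 11769431867/469082195790 ≈ 0.025090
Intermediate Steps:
t(f) = 52 - 67*f
-3147/(((295 - 170)*(-488 - 474) + 659) - 1499) + (-3481/4197)/t(-13) = -3147/(((295 - 170)*(-488 - 474) + 659) - 1499) + (-3481/4197)/(52 - 67*(-13)) = -3147/((125*(-962) + 659) - 1499) + (-3481*1/4197)/(52 + 871) = -3147/((-120250 + 659) - 1499) - 3481/4197/923 = -3147/(-119591 - 1499) - 3481/4197*1/923 = -3147/(-121090) - 3481/3873831 = -3147*(-1/121090) - 3481/3873831 = 3147/121090 - 3481/3873831 = 11769431867/469082195790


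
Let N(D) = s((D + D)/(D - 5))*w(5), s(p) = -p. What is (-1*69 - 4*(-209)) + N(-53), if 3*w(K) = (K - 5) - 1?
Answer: 66782/87 ≈ 767.61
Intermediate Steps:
w(K) = -2 + K/3 (w(K) = ((K - 5) - 1)/3 = ((-5 + K) - 1)/3 = (-6 + K)/3 = -2 + K/3)
N(D) = 2*D/(3*(-5 + D)) (N(D) = (-(D + D)/(D - 5))*(-2 + (1/3)*5) = (-2*D/(-5 + D))*(-2 + 5/3) = -2*D/(-5 + D)*(-1/3) = 2*D/(3*(-5 + D)))
(-1*69 - 4*(-209)) + N(-53) = (-1*69 - 4*(-209)) + (2/3)*(-53)/(-5 - 53) = (-69 + 836) + (2/3)*(-53)/(-58) = 767 + (2/3)*(-53)*(-1/58) = 767 + 53/87 = 66782/87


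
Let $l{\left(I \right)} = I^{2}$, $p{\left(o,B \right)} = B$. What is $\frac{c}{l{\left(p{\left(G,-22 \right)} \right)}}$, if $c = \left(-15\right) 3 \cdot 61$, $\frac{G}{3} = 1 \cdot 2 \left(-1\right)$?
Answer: $- \frac{2745}{484} \approx -5.6715$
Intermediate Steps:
$G = -6$ ($G = 3 \cdot 1 \cdot 2 \left(-1\right) = 3 \cdot 2 \left(-1\right) = 3 \left(-2\right) = -6$)
$c = -2745$ ($c = \left(-45\right) 61 = -2745$)
$\frac{c}{l{\left(p{\left(G,-22 \right)} \right)}} = - \frac{2745}{\left(-22\right)^{2}} = - \frac{2745}{484}$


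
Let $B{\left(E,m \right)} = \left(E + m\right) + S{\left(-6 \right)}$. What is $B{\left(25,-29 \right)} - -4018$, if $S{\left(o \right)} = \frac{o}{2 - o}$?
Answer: $\frac{16053}{4} \approx 4013.3$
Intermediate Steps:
$B{\left(E,m \right)} = - \frac{3}{4} + E + m$ ($B{\left(E,m \right)} = \left(E + m\right) - - \frac{6}{-2 - 6} = \left(E + m\right) - - \frac{6}{-8} = \left(E + m\right) - \left(-6\right) \left(- \frac{1}{8}\right) = \left(E + m\right) - \frac{3}{4} = - \frac{3}{4} + E + m$)
$B{\left(25,-29 \right)} - -4018 = \left(- \frac{3}{4} + 25 - 29\right) - -4018 = - \frac{19}{4} + 4018 = \frac{16053}{4}$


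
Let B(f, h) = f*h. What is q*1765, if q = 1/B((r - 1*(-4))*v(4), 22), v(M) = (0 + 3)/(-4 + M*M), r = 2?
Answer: 1765/33 ≈ 53.485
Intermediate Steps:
v(M) = 3/(-4 + M²)
q = 1/33 (q = 1/(((2 - 1*(-4))*(3/(-4 + 4²)))*22) = 1/(((2 + 4)*(3/(-4 + 16)))*22) = 1/((6*(3/12))*22) = 1/((6*(3*(1/12)))*22) = 1/((6*(¼))*22) = 1/((3/2)*22) = 1/33 ≈ 0.030303)
q*1765 = (1/33)*1765 = 1765/33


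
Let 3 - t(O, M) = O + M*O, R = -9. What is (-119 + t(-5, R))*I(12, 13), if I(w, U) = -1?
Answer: 156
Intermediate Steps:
t(O, M) = 3 - O - M*O (t(O, M) = 3 - (O + M*O) = 3 + (-O - M*O) = 3 - O - M*O)
(-119 + t(-5, R))*I(12, 13) = (-119 + (3 - 1*(-5) - 1*(-9)*(-5)))*(-1) = (-119 + (3 + 5 - 45))*(-1) = (-119 - 37)*(-1) = -156*(-1) = 156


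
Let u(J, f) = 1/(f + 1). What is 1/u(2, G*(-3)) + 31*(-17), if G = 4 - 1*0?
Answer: -538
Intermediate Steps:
G = 4 (G = 4 + 0 = 4)
u(J, f) = 1/(1 + f)
1/u(2, G*(-3)) + 31*(-17) = 1/(1/(1 + 4*(-3))) + 31*(-17) = 1/(1/(1 - 12)) - 527 = 1/(1/(-11)) - 527 = 1/(-1/11) - 527 = -11 - 527 = -538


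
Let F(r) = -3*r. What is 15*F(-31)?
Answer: 1395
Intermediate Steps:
15*F(-31) = 15*(-3*(-31)) = 15*93 = 1395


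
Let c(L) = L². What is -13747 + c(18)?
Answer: -13423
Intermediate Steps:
-13747 + c(18) = -13747 + 18² = -13747 + 324 = -13423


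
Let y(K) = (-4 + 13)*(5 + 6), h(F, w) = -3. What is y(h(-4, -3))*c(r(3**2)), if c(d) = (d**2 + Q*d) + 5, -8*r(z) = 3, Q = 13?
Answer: 1683/64 ≈ 26.297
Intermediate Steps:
r(z) = -3/8 (r(z) = -1/8*3 = -3/8)
y(K) = 99 (y(K) = 9*11 = 99)
c(d) = 5 + d**2 + 13*d (c(d) = (d**2 + 13*d) + 5 = 5 + d**2 + 13*d)
y(h(-4, -3))*c(r(3**2)) = 99*(5 + (-3/8)**2 + 13*(-3/8)) = 99*(5 + 9/64 - 39/8) = 99*(17/64) = 1683/64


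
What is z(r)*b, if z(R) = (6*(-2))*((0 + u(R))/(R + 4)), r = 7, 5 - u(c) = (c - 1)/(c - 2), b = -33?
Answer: 684/5 ≈ 136.80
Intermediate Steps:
u(c) = 5 - (-1 + c)/(-2 + c) (u(c) = 5 - (c - 1)/(c - 2) = 5 - (-1 + c)/(-2 + c))
z(R) = -12*(-9 + 4*R)/((-2 + R)*(4 + R)) (z(R) = (6*(-2))*((0 + (-9 + 4*R)/(-2 + R))/(R + 4)) = -12*(-9 + 4*R)/(-2 + R)/(4 + R) = -12*(-9 + 4*R)/((-2 + R)*(4 + R)))
z(r)*b = (12*(9 - 4*7)/((-2 + 7)*(4 + 7)))*(-33) = (12*(9 - 28)/(5*11))*(-33) = (12*(1/5)*(1/11)*(-19))*(-33) = -228/55*(-33) = 684/5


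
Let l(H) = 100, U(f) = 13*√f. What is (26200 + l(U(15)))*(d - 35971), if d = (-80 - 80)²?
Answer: -272757300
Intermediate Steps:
d = 25600 (d = (-160)² = 25600)
(26200 + l(U(15)))*(d - 35971) = (26200 + 100)*(25600 - 35971) = 26300*(-10371) = -272757300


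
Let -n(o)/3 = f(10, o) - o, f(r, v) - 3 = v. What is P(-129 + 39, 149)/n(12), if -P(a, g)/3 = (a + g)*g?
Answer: 8791/3 ≈ 2930.3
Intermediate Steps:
f(r, v) = 3 + v
P(a, g) = -3*g*(a + g) (P(a, g) = -3*(a + g)*g = -3*g*(a + g))
n(o) = -9 (n(o) = -3*((3 + o) - o) = -3*3 = -9)
P(-129 + 39, 149)/n(12) = -3*149*((-129 + 39) + 149)/(-9) = -3*149*(-90 + 149)*(-⅑) = -3*149*59*(-⅑) = -26373*(-⅑) = 8791/3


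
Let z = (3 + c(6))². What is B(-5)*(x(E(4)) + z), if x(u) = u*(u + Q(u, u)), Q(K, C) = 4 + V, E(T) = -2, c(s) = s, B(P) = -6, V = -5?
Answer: -522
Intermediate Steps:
z = 81 (z = (3 + 6)² = 9² = 81)
Q(K, C) = -1 (Q(K, C) = 4 - 5 = -1)
x(u) = u*(-1 + u) (x(u) = u*(u - 1) = u*(-1 + u))
B(-5)*(x(E(4)) + z) = -6*(-2*(-1 - 2) + 81) = -6*(-2*(-3) + 81) = -6*(6 + 81) = -6*87 = -522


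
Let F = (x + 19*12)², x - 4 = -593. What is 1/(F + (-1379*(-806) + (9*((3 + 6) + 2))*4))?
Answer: 1/1242191 ≈ 8.0503e-7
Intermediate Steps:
x = -589 (x = 4 - 593 = -589)
F = 130321 (F = (-589 + 19*12)² = (-589 + 228)² = (-361)² = 130321)
1/(F + (-1379*(-806) + (9*((3 + 6) + 2))*4)) = 1/(130321 + (-1379*(-806) + (9*((3 + 6) + 2))*4)) = 1/(130321 + (1111474 + (9*(9 + 2))*4)) = 1/(130321 + (1111474 + (9*11)*4)) = 1/(130321 + (1111474 + 99*4)) = 1/(130321 + (1111474 + 396)) = 1/(130321 + 1111870) = 1/1242191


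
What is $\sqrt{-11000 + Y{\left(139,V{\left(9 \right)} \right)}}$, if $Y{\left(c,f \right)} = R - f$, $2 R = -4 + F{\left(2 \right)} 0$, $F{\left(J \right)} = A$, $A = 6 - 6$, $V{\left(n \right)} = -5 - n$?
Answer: $2 i \sqrt{2747} \approx 104.82 i$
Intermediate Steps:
$A = 0$ ($A = 6 - 6 = 0$)
$F{\left(J \right)} = 0$
$R = -2$ ($R = \frac{-4 + 0 \cdot 0}{2} = \frac{-4 + 0}{2} = \frac{1}{2} \left(-4\right) = -2$)
$Y{\left(c,f \right)} = -2 - f$
$\sqrt{-11000 + Y{\left(139,V{\left(9 \right)} \right)}} = \sqrt{-11000 - \left(-3 - 9\right)} = \sqrt{-11000 - -12} = \sqrt{-11000 + \left(-2 + 14\right)} = \sqrt{-11000 + 12} = \sqrt{-10988} = 2 i \sqrt{2747}$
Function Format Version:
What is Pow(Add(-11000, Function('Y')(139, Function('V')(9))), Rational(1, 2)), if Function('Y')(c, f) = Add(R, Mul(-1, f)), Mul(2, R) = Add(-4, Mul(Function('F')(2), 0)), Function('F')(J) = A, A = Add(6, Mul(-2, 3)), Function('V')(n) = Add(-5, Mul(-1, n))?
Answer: Mul(2, I, Pow(2747, Rational(1, 2))) ≈ Mul(104.82, I)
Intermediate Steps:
A = 0 (A = Add(6, -6) = 0)
Function('F')(J) = 0
R = -2 (R = Mul(Rational(1, 2), Add(-4, Mul(0, 0))) = Mul(Rational(1, 2), Add(-4, 0)) = Mul(Rational(1, 2), -4) = -2)
Function('Y')(c, f) = Add(-2, Mul(-1, f))
Pow(Add(-11000, Function('Y')(139, Function('V')(9))), Rational(1, 2)) = Pow(Add(-11000, Add(-2, Mul(-1, Add(-5, Mul(-1, 9))))), Rational(1, 2)) = Pow(Add(-11000, Add(-2, Mul(-1, Add(-5, -9)))), Rational(1, 2)) = Pow(Add(-11000, Add(-2, Mul(-1, -14))), Rational(1, 2)) = Pow(Add(-11000, Add(-2, 14)), Rational(1, 2)) = Pow(Add(-11000, 12), Rational(1, 2)) = Pow(-10988, Rational(1, 2)) = Mul(2, I, Pow(2747, Rational(1, 2)))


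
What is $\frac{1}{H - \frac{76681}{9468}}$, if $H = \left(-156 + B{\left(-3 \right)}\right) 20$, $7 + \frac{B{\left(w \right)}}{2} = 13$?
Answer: $- \frac{9468}{27344521} \approx -0.00034625$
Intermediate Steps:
$B{\left(w \right)} = 12$ ($B{\left(w \right)} = -14 + 2 \cdot 13 = -14 + 26 = 12$)
$H = -2880$ ($H = \left(-156 + 12\right) 20 = \left(-144\right) 20 = -2880$)
$\frac{1}{H - \frac{76681}{9468}} = \frac{1}{-2880 - \frac{76681}{9468}} = \frac{1}{- \frac{27344521}{9468}} = - \frac{9468}{27344521}$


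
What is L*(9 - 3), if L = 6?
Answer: 36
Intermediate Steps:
L*(9 - 3) = 6*(9 - 3) = 6*6 = 36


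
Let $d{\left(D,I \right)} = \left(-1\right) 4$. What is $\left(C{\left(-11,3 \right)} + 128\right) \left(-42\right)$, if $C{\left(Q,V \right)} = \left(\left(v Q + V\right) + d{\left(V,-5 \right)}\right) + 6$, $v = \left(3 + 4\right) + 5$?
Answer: $-42$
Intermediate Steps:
$d{\left(D,I \right)} = -4$
$v = 12$ ($v = 7 + 5 = 12$)
$C{\left(Q,V \right)} = 2 + V + 12 Q$ ($C{\left(Q,V \right)} = \left(\left(12 Q + V\right) - 4\right) + 6 = \left(\left(V + 12 Q\right) - 4\right) + 6 = \left(-4 + V + 12 Q\right) + 6 = 2 + V + 12 Q$)
$\left(C{\left(-11,3 \right)} + 128\right) \left(-42\right) = \left(\left(2 + 3 + 12 \left(-11\right)\right) + 128\right) \left(-42\right) = \left(\left(2 + 3 - 132\right) + 128\right) \left(-42\right) = \left(-127 + 128\right) \left(-42\right) = 1 \left(-42\right) = -42$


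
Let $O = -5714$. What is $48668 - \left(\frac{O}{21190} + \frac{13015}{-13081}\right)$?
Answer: $\frac{6745228880602}{138593195} \approx 48669.0$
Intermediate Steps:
$48668 - \left(\frac{O}{21190} + \frac{13015}{-13081}\right) = 48668 - \left(- \frac{5714}{21190} + \frac{13015}{-13081}\right) = 48668 - \left(\left(-5714\right) \frac{1}{21190} + 13015 \left(- \frac{1}{13081}\right)\right) = 48668 - \left(- \frac{2857}{10595} - \frac{13015}{13081}\right) = 48668 - - \frac{175266342}{138593195} = 48668 + \frac{175266342}{138593195} = \frac{6745228880602}{138593195}$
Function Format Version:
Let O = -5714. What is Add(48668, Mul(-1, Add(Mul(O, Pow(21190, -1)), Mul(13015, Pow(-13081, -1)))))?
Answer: Rational(6745228880602, 138593195) ≈ 48669.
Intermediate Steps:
Add(48668, Mul(-1, Add(Mul(O, Pow(21190, -1)), Mul(13015, Pow(-13081, -1))))) = Add(48668, Mul(-1, Add(Mul(-5714, Pow(21190, -1)), Mul(13015, Pow(-13081, -1))))) = Add(48668, Mul(-1, Add(Mul(-5714, Rational(1, 21190)), Mul(13015, Rational(-1, 13081))))) = Add(48668, Mul(-1, Add(Rational(-2857, 10595), Rational(-13015, 13081)))) = Add(48668, Mul(-1, Rational(-175266342, 138593195))) = Add(48668, Rational(175266342, 138593195)) = Rational(6745228880602, 138593195)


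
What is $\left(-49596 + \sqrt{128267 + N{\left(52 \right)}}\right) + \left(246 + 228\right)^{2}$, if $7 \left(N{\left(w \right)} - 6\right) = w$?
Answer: $175080 + \frac{\sqrt{6285741}}{7} \approx 1.7544 \cdot 10^{5}$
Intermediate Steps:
$N{\left(w \right)} = 6 + \frac{w}{7}$
$\left(-49596 + \sqrt{128267 + N{\left(52 \right)}}\right) + \left(246 + 228\right)^{2} = \left(-49596 + \sqrt{128267 + \left(6 + \frac{1}{7} \cdot 52\right)}\right) + \left(246 + 228\right)^{2} = \left(-49596 + \sqrt{128267 + \left(6 + \frac{52}{7}\right)}\right) + 474^{2} = \left(-49596 + \sqrt{128267 + \frac{94}{7}}\right) + 224676 = \left(-49596 + \sqrt{\frac{897963}{7}}\right) + 224676 = \left(-49596 + \frac{\sqrt{6285741}}{7}\right) + 224676 = 175080 + \frac{\sqrt{6285741}}{7}$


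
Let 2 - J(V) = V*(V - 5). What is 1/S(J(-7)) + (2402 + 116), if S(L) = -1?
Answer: 2517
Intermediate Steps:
J(V) = 2 - V*(-5 + V) (J(V) = 2 - V*(V - 5) = 2 - V*(-5 + V))
1/S(J(-7)) + (2402 + 116) = 1/(-1) + (2402 + 116) = -1 + 2518 = 2517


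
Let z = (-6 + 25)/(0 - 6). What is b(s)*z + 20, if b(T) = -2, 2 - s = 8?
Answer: 79/3 ≈ 26.333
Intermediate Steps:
s = -6 (s = 2 - 1*8 = 2 - 8 = -6)
z = -19/6 (z = 19/(-6) = 19*(-1/6) = -19/6 ≈ -3.1667)
b(s)*z + 20 = -2*(-19/6) + 20 = 19/3 + 20 = 79/3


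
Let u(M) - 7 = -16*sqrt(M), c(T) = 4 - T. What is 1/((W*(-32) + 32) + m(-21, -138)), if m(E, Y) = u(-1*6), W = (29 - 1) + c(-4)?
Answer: I/(-1113*I + 16*sqrt(6)) ≈ -0.00089736 + 3.1599e-5*I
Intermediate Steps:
W = 36 (W = (29 - 1) + (4 - 1*(-4)) = 28 + (4 + 4) = 28 + 8 = 36)
u(M) = 7 - 16*sqrt(M)
m(E, Y) = 7 - 16*I*sqrt(6)
1/((W*(-32) + 32) + m(-21, -138)) = 1/((36*(-32) + 32) + (7 - 16*I*sqrt(6))) = 1/((-1152 + 32) + (7 - 16*I*sqrt(6))) = 1/(-1120 + (7 - 16*I*sqrt(6))) = 1/(-1113 - 16*I*sqrt(6))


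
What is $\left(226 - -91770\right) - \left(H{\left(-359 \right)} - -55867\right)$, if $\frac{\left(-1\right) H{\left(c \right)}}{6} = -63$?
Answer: $35751$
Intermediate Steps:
$H{\left(c \right)} = 378$ ($H{\left(c \right)} = \left(-6\right) \left(-63\right) = 378$)
$\left(226 - -91770\right) - \left(H{\left(-359 \right)} - -55867\right) = \left(226 - -91770\right) - \left(378 - -55867\right) = \left(226 + 91770\right) - \left(378 + 55867\right) = 91996 - 56245 = 35751$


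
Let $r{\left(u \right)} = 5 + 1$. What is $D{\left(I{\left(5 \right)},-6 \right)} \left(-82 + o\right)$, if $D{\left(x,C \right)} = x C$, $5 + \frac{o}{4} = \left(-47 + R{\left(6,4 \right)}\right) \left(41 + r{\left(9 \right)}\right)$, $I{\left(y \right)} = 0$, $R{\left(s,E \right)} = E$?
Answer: $0$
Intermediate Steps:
$r{\left(u \right)} = 6$
$o = -8104$ ($o = -20 + 4 \left(-47 + 4\right) \left(41 + 6\right) = -20 + 4 \left(\left(-43\right) 47\right) = -20 + 4 \left(-2021\right) = -20 - 8084 = -8104$)
$D{\left(x,C \right)} = C x$
$D{\left(I{\left(5 \right)},-6 \right)} \left(-82 + o\right) = \left(-6\right) 0 \left(-82 - 8104\right) = 0 \left(-8186\right) = 0$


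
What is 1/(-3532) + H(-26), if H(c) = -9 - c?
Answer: 60043/3532 ≈ 17.000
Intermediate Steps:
1/(-3532) + H(-26) = 1/(-3532) + (-9 - 1*(-26)) = -1/3532 + (-9 + 26) = -1/3532 + 17 = 60043/3532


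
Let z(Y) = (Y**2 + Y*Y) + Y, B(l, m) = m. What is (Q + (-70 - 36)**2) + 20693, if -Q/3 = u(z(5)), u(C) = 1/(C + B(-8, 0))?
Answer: 1756092/55 ≈ 31929.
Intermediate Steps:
z(Y) = Y + 2*Y**2 (z(Y) = (Y**2 + Y**2) + Y = 2*Y**2 + Y = Y + 2*Y**2)
u(C) = 1/C (u(C) = 1/(C + 0) = 1/C)
Q = -3/55 (Q = -3*1/(5*(1 + 2*5)) = -3*1/(5*(1 + 10)) = -3/(5*11) = -3/55 ≈ -0.054545)
(Q + (-70 - 36)**2) + 20693 = (-3/55 + (-70 - 36)**2) + 20693 = (-3/55 + (-106)**2) + 20693 = (-3/55 + 11236) + 20693 = 617977/55 + 20693 = 1756092/55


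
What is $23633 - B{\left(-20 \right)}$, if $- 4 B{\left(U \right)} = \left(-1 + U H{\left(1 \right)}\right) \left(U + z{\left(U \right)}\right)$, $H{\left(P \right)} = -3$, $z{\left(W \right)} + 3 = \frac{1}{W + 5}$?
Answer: $\frac{698783}{30} \approx 23293.0$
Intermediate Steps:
$z{\left(W \right)} = -3 + \frac{1}{5 + W}$ ($z{\left(W \right)} = -3 + \frac{1}{W + 5} = -3 + \frac{1}{5 + W}$)
$B{\left(U \right)} = - \frac{\left(-1 - 3 U\right) \left(U + \frac{-14 - 3 U}{5 + U}\right)}{4}$ ($B{\left(U \right)} = - \frac{\left(-1 + U \left(-3\right)\right) \left(U + \frac{-14 - 3 U}{5 + U}\right)}{4} = - \frac{\left(-1 - 3 U\right) \left(U + \frac{-14 - 3 U}{5 + U}\right)}{4}$)
$23633 - B{\left(-20 \right)} = 23633 - \frac{-14 - -800 + 3 \left(-20\right)^{3} + 7 \left(-20\right)^{2}}{4 \left(5 - 20\right)} = 23633 - \frac{-14 + 800 + 3 \left(-8000\right) + 7 \cdot 400}{4 \left(-15\right)} = 23633 - \frac{1}{4} \left(- \frac{1}{15}\right) \left(-14 + 800 - 24000 + 2800\right) = 23633 - \frac{1}{4} \left(- \frac{1}{15}\right) \left(-20414\right) = 23633 - \frac{10207}{30} = \frac{698783}{30}$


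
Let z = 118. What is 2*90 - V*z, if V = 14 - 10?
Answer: -292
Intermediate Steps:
V = 4
2*90 - V*z = 2*90 - 4*118 = 180 - 1*472 = 180 - 472 = -292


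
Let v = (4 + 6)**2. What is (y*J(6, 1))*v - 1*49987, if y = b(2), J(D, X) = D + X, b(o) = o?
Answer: -48587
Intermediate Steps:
y = 2
v = 100 (v = 10**2 = 100)
(y*J(6, 1))*v - 1*49987 = (2*(6 + 1))*100 - 1*49987 = (2*7)*100 - 49987 = 14*100 - 49987 = 1400 - 49987 = -48587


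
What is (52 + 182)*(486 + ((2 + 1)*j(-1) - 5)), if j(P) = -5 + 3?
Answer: 111150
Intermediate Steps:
j(P) = -2
(52 + 182)*(486 + ((2 + 1)*j(-1) - 5)) = (52 + 182)*(486 + ((2 + 1)*(-2) - 5)) = 234*(486 + (3*(-2) - 5)) = 234*(486 + (-6 - 5)) = 234*(486 - 11) = 234*475 = 111150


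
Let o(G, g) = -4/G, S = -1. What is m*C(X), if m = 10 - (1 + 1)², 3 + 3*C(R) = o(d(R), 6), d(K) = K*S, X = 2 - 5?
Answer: -26/3 ≈ -8.6667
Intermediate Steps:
X = -3
d(K) = -K (d(K) = K*(-1) = -K)
C(R) = -1 + 4/(3*R) (C(R) = -1 + (-4*(-1/R))/3 = -1 + (-(-4)/R)/3 = -1 + (4/R)/3 = -1 + 4/(3*R))
m = 6 (m = 10 - 1*2² = 10 - 1*4 = 10 - 4 = 6)
m*C(X) = 6*((4/3 - 1*(-3))/(-3)) = 6*(-(4/3 + 3)/3) = 6*(-⅓*13/3) = 6*(-13/9) = -26/3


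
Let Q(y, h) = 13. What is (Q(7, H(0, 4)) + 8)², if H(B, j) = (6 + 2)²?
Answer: 441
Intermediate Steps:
H(B, j) = 64 (H(B, j) = 8² = 64)
(Q(7, H(0, 4)) + 8)² = (13 + 8)² = 21² = 441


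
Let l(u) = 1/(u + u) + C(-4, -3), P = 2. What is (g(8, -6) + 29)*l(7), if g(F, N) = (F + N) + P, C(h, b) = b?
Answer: -1353/14 ≈ -96.643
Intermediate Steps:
l(u) = -3 + 1/(2*u) (l(u) = 1/(u + u) - 3 = 1/(2*u) - 3 = -3 + 1/(2*u))
g(F, N) = 2 + F + N (g(F, N) = (F + N) + 2 = 2 + F + N)
(g(8, -6) + 29)*l(7) = ((2 + 8 - 6) + 29)*(-3 + (1/2)/7) = (4 + 29)*(-3 + (1/2)*(1/7)) = 33*(-3 + 1/14) = 33*(-41/14) = -1353/14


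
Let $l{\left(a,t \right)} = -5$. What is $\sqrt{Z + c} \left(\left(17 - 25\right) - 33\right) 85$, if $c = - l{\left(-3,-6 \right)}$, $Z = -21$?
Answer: $- 13940 i \approx - 13940.0 i$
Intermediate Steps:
$c = 5$ ($c = \left(-1\right) \left(-5\right) = 5$)
$\sqrt{Z + c} \left(\left(17 - 25\right) - 33\right) 85 = \sqrt{-21 + 5} \left(\left(17 - 25\right) - 33\right) 85 = \sqrt{-16} \left(-8 - 33\right) 85 = 4 i \left(-41\right) 85 = - 164 i 85 = - 13940 i$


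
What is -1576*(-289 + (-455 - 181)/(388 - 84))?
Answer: 8716462/19 ≈ 4.5876e+5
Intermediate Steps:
-1576*(-289 + (-455 - 181)/(388 - 84)) = -1576*(-289 - 636/304) = -1576*(-289 - 636*1/304) = -1576*(-289 - 159/76) = -1576*(-22123/76) = 8716462/19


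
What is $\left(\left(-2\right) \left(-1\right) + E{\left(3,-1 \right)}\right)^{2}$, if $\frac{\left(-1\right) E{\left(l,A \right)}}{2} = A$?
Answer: $16$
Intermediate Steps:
$E{\left(l,A \right)} = - 2 A$
$\left(\left(-2\right) \left(-1\right) + E{\left(3,-1 \right)}\right)^{2} = \left(\left(-2\right) \left(-1\right) - -2\right)^{2} = \left(2 + 2\right)^{2} = 4^{2} = 16$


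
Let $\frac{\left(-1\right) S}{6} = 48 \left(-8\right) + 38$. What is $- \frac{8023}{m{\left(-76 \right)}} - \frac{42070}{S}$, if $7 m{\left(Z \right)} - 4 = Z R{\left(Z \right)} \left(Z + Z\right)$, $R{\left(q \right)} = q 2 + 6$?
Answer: $- \frac{1967726859}{97259908} \approx -20.232$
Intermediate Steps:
$R{\left(q \right)} = 6 + 2 q$ ($R{\left(q \right)} = 2 q + 6 = 6 + 2 q$)
$S = 2076$ ($S = - 6 \left(48 \left(-8\right) + 38\right) = - 6 \left(-384 + 38\right) = \left(-6\right) \left(-346\right) = 2076$)
$m{\left(Z \right)} = \frac{4}{7} + \frac{2 Z^{2} \left(6 + 2 Z\right)}{7}$ ($m{\left(Z \right)} = \frac{4}{7} + \frac{Z \left(6 + 2 Z\right) \left(Z + Z\right)}{7} = \frac{4}{7} + \frac{Z \left(6 + 2 Z\right) 2 Z}{7} = \frac{4}{7} + \frac{2 Z^{2} \left(6 + 2 Z\right)}{7}$)
$- \frac{8023}{m{\left(-76 \right)}} - \frac{42070}{S} = - \frac{8023}{\frac{4}{7} + \frac{4 \left(-76\right)^{2} \left(3 - 76\right)}{7}} - \frac{42070}{2076} = - \frac{8023}{\frac{4}{7} + \frac{4}{7} \cdot 5776 \left(-73\right)} - \frac{21035}{1038} = - \frac{8023}{\frac{4}{7} - \frac{1686592}{7}} - \frac{21035}{1038} = - \frac{8023}{- \frac{1686588}{7}} - \frac{21035}{1038} = \left(-8023\right) \left(- \frac{7}{1686588}\right) - \frac{21035}{1038} = \frac{56161}{1686588} - \frac{21035}{1038} = - \frac{1967726859}{97259908}$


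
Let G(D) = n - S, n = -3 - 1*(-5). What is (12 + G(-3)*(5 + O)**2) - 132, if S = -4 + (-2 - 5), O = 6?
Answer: 1453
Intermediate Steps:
S = -11 (S = -4 - 7 = -11)
n = 2 (n = -3 + 5 = 2)
G(D) = 13 (G(D) = 2 - 1*(-11) = 2 + 11 = 13)
(12 + G(-3)*(5 + O)**2) - 132 = (12 + 13*(5 + 6)**2) - 132 = (12 + 13*11**2) - 132 = (12 + 13*121) - 132 = (12 + 1573) - 132 = 1585 - 132 = 1453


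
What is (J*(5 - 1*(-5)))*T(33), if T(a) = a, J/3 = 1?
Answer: 990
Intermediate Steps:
J = 3 (J = 3*1 = 3)
(J*(5 - 1*(-5)))*T(33) = (3*(5 - 1*(-5)))*33 = (3*(5 + 5))*33 = (3*10)*33 = 30*33 = 990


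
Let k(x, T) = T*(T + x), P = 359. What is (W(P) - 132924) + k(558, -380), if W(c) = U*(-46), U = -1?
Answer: -200518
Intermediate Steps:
W(c) = 46 (W(c) = -1*(-46) = 46)
(W(P) - 132924) + k(558, -380) = (46 - 132924) - 380*(-380 + 558) = -132878 - 380*178 = -132878 - 67640 = -200518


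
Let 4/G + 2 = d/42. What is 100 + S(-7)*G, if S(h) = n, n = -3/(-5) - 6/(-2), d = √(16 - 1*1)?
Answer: 1088828/11735 - 1008*√15/11735 ≈ 92.452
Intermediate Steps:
d = √15 (d = √(16 - 1) = √15 ≈ 3.8730)
n = 18/5 (n = -3*(-⅕) - 6*(-½) = ⅗ + 3 = 18/5 ≈ 3.6000)
S(h) = 18/5
G = 4/(-2 + √15/42) ≈ -2.0967
100 + S(-7)*G = 100 + 18*(-4704/2347 - 56*√15/2347)/5 = 100 + (-84672/11735 - 1008*√15/11735) = 1088828/11735 - 1008*√15/11735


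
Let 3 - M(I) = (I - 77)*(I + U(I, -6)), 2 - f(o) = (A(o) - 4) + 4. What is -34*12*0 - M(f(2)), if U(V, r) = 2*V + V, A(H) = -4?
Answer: -1707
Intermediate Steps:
U(V, r) = 3*V
f(o) = 6 (f(o) = 2 - ((-4 - 4) + 4) = 2 - (-8 + 4) = 2 - 1*(-4) = 2 + 4 = 6)
M(I) = 3 - 4*I*(-77 + I) (M(I) = 3 - (I - 77)*(I + 3*I) = 3 - (-77 + I)*4*I = 3 - 4*I*(-77 + I))
-34*12*0 - M(f(2)) = -34*12*0 - (3 - 4*6² + 308*6) = -408*0 - (3 - 4*36 + 1848) = 0 - (3 - 144 + 1848) = 0 - 1*1707 = 0 - 1707 = -1707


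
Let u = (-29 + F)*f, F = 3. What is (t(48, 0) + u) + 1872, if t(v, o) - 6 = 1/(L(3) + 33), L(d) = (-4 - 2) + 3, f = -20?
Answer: 71941/30 ≈ 2398.0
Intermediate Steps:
L(d) = -3 (L(d) = -6 + 3 = -3)
t(v, o) = 181/30 (t(v, o) = 6 + 1/(-3 + 33) = 6 + 1/30 = 181/30)
u = 520 (u = (-29 + 3)*(-20) = -26*(-20) = 520)
(t(48, 0) + u) + 1872 = (181/30 + 520) + 1872 = 15781/30 + 1872 = 71941/30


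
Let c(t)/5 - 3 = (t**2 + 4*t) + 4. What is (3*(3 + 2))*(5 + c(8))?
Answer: 7800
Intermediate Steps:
c(t) = 35 + 5*t**2 + 20*t (c(t) = 15 + 5*((t**2 + 4*t) + 4) = 15 + 5*(4 + t**2 + 4*t) = 15 + (20 + 5*t**2 + 20*t) = 35 + 5*t**2 + 20*t)
(3*(3 + 2))*(5 + c(8)) = (3*(3 + 2))*(5 + (35 + 5*8**2 + 20*8)) = (3*5)*(5 + (35 + 5*64 + 160)) = 15*(5 + (35 + 320 + 160)) = 15*(5 + 515) = 15*520 = 7800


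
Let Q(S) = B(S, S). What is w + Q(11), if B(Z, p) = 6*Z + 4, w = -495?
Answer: -425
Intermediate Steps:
B(Z, p) = 4 + 6*Z
Q(S) = 4 + 6*S
w + Q(11) = -495 + (4 + 6*11) = -495 + (4 + 66) = -495 + 70 = -425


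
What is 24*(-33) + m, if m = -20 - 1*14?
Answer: -826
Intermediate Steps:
m = -34 (m = -20 - 14 = -34)
24*(-33) + m = 24*(-33) - 34 = -792 - 34 = -826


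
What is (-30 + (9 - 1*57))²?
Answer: 6084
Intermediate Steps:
(-30 + (9 - 1*57))² = (-30 + (9 - 57))² = (-30 - 48)² = (-78)² = 6084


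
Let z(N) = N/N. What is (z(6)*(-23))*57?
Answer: -1311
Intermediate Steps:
z(N) = 1
(z(6)*(-23))*57 = (1*(-23))*57 = -23*57 = -1311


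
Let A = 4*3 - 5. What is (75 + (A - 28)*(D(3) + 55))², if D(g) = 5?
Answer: 1404225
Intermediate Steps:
A = 7 (A = 12 - 5 = 7)
(75 + (A - 28)*(D(3) + 55))² = (75 + (7 - 28)*(5 + 55))² = (75 - 21*60)² = (75 - 1260)² = (-1185)² = 1404225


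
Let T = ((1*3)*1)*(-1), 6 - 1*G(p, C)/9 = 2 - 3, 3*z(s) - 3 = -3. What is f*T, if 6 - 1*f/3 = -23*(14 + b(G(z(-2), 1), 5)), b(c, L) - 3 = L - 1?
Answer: -4401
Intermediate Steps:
z(s) = 0 (z(s) = 1 + (⅓)*(-3) = 1 - 1 = 0)
G(p, C) = 63 (G(p, C) = 54 - 9*(2 - 3) = 54 - 9*(-1) = 54 + 9 = 63)
b(c, L) = 2 + L (b(c, L) = 3 + (L - 1) = 3 + (-1 + L) = 2 + L)
f = 1467 (f = 18 - (-69)*(14 + (2 + 5)) = 18 - (-69)*(14 + 7) = 18 - (-69)*21 = 18 - 3*(-483) = 18 + 1449 = 1467)
T = -3 (T = (3*1)*(-1) = 3*(-1) = -3)
f*T = 1467*(-3) = -4401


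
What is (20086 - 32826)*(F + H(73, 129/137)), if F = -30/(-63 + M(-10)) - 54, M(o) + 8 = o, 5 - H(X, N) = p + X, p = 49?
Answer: 58693180/27 ≈ 2.1738e+6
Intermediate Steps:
H(X, N) = -44 - X (H(X, N) = 5 - (49 + X) = 5 + (-49 - X) = -44 - X)
M(o) = -8 + o
F = -1448/27 (F = -30/(-63 + (-8 - 10)) - 54 = -30/(-63 - 18) - 54 = -30/(-81) - 54 = -30*(-1/81) - 54 = 10/27 - 54 = -1448/27 ≈ -53.630)
(20086 - 32826)*(F + H(73, 129/137)) = (20086 - 32826)*(-1448/27 + (-44 - 1*73)) = -12740*(-1448/27 + (-44 - 73)) = -12740*(-1448/27 - 117) = -12740*(-4607/27) = 58693180/27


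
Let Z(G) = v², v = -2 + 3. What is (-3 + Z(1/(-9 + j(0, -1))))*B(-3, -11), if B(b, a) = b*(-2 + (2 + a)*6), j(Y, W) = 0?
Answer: -336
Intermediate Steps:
B(b, a) = b*(10 + 6*a) (B(b, a) = b*(-2 + (12 + 6*a)) = b*(10 + 6*a))
v = 1
Z(G) = 1 (Z(G) = 1² = 1)
(-3 + Z(1/(-9 + j(0, -1))))*B(-3, -11) = (-3 + 1)*(2*(-3)*(5 + 3*(-11))) = -4*(-3)*(5 - 33) = -4*(-3)*(-28) = -2*168 = -336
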